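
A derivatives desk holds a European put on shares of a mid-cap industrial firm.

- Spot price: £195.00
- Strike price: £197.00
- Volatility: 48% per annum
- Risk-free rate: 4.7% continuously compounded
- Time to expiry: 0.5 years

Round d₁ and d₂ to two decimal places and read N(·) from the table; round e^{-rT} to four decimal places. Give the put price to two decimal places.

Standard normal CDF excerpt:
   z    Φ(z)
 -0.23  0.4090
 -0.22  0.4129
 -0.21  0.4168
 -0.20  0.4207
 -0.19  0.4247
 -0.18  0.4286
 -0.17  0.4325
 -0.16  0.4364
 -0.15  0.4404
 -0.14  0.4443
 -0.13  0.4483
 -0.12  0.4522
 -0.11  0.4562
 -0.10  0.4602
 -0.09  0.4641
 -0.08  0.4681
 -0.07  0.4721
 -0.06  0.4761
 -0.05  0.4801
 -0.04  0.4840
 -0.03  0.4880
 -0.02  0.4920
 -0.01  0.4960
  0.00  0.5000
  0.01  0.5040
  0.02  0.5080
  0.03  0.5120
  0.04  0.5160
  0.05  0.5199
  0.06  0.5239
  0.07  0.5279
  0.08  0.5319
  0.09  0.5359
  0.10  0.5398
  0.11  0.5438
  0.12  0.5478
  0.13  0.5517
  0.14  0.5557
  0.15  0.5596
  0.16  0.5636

£24.89

σ√T = 0.48·√0.5 = 0.3394
d₁ = [ln(195/197) + (0.047 + ½·0.48²)·0.5] / (σ√T) = (-0.0102 + 0.0811) / 0.3394 = 0.2089 → 0.21
d₂ = 0.2089 − 0.3394 = -0.1305 → -0.13
exp(−rT) = exp(−0.047·0.5) = 0.9768
N(−d₂) = N(0.13) = 0.5517;  N(−d₁) = N(-0.21) = 0.4168
P = 197·0.9768·0.5517 − 195·0.4168 = 106.1634 − 81.2760 = 24.8874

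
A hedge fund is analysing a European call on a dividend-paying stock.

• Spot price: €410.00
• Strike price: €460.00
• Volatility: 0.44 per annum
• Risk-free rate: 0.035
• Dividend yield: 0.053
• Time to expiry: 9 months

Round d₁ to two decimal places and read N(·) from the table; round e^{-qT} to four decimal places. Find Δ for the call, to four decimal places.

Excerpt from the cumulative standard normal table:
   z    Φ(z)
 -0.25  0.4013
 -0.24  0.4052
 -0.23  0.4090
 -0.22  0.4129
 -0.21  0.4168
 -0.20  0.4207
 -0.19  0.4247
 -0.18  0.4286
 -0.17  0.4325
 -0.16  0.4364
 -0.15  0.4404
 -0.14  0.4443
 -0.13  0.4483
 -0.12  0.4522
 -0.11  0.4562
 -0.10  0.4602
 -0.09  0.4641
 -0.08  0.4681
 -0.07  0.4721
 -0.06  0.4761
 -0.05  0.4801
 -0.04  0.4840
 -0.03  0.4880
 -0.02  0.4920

σ√T = 0.44 × 0.8660 = 0.3811
d₁ = [ln(410/460) + (0.035 − 0.053 + 0.44²/2)·0.75] / 0.3811 = [-0.1151 + 0.0591] / 0.3811 = -0.1469 → -0.15
N(d₁) = N(-0.15) = 0.4404
Δ_call = e^(−qT)·N(d₁) = 0.9610·0.4404 = 0.4232

0.4232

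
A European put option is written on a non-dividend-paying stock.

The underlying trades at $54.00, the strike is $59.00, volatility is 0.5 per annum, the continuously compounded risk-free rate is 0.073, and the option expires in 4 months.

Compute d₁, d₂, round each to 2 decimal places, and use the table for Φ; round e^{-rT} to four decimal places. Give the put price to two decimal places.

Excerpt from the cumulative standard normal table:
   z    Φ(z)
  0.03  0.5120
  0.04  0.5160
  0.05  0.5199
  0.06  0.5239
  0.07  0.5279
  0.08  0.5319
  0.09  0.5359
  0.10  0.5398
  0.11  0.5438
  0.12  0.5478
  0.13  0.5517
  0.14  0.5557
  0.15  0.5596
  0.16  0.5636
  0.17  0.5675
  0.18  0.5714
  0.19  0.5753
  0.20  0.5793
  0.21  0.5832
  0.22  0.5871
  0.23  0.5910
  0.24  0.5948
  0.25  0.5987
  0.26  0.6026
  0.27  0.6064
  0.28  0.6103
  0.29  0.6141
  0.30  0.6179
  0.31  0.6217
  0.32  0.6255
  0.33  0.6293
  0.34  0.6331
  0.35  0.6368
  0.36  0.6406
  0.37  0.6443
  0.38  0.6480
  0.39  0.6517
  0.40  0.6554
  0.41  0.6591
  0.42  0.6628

$8.38

T = 0.3333;  σ√T = 0.2887
d₁ = [ln(54/59) + (0.073 + 0.5²/2)·0.3333] / 0.2887 = [-0.0886 + 0.0660] / 0.2887 = -0.0781 → -0.08
d₂ = d₁ − σ√T = -0.0781 − 0.2887 = -0.3668 → -0.37
e^(−rT) = e^(−0.073·0.3333) = 0.9760
N(−d₂) = N(0.37) = 0.6443;  N(−d₁) = N(0.08) = 0.5319
P = 59·0.9760·0.6443 − 54·0.5319 = 37.1014 − 28.7226 = 8.3788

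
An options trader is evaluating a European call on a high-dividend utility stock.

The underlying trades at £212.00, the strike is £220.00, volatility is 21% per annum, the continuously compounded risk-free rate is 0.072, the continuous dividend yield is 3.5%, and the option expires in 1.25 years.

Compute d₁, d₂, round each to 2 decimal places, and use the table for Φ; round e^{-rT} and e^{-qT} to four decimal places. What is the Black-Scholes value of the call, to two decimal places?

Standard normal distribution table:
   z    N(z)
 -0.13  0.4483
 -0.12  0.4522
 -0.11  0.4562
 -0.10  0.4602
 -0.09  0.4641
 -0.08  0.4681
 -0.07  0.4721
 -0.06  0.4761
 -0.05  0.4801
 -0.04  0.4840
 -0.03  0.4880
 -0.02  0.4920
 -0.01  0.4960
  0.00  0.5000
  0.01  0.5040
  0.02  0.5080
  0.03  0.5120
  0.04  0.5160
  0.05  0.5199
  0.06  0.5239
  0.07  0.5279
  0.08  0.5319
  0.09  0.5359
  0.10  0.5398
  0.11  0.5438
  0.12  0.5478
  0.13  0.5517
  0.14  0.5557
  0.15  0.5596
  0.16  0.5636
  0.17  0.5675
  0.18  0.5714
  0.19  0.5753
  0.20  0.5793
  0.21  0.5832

σ√T = 0.21 × 1.1180 = 0.2348
d₁ = [ln(212/220) + (0.072 − 0.035 + 0.21²/2)·1.25] / 0.2348 = [-0.0370 + 0.0738] / 0.2348 = 0.1566 ≈ 0.16
d₂ = d₁ − σ√T = 0.1566 − 0.2348 = -0.0782 ≈ -0.08
exp(−qT) = exp(−0.035·1.25) = 0.9572;  exp(−rT) = exp(−0.072·1.25) = 0.9139
C = 212·0.9572·N(0.16) − 220·0.9139·N(-0.08) = 212·0.9572·0.5636 − 220·0.9139·0.4681 = 114.3693 − 94.1152 = 20.2541

£20.25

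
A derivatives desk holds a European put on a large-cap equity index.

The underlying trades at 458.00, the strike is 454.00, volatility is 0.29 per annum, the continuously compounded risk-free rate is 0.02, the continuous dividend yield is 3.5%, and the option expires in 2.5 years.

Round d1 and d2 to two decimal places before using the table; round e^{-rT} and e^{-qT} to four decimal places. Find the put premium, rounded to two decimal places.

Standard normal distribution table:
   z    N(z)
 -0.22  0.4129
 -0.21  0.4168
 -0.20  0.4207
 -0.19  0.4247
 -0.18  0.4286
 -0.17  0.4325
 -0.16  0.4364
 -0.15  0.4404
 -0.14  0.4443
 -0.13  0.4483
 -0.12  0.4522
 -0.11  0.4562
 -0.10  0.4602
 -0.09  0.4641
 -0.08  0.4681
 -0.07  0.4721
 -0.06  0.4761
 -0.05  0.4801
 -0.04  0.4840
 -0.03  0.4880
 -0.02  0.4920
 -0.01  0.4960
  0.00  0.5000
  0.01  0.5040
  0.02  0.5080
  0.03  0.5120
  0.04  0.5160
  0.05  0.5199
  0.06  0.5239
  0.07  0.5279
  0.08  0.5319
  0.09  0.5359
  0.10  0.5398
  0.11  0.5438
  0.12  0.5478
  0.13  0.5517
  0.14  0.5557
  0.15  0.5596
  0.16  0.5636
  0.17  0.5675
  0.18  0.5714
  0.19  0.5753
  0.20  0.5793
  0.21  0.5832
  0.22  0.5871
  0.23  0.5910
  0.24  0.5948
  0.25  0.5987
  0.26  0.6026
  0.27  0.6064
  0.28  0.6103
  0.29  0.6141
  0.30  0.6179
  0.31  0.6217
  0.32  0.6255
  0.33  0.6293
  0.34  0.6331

83.71

σ√T = 0.29 × 1.5811 = 0.4585
d₁ = [ln(458/454) + (0.02 − 0.035 + 0.29²/2)·2.5] / 0.4585 = [0.0088 + 0.0676] / 0.4585 = 0.1666 ≈ 0.17
d₂ = d₁ − σ√T = 0.1666 − 0.4585 = -0.2919 ≈ -0.29
exp(−qT) = exp(−0.035·2.5) = 0.9162;  exp(−rT) = exp(−0.02·2.5) = 0.9512
P = 454·0.9512·N(0.29) − 458·0.9162·N(-0.17) = 454·0.9512·0.6141 − 458·0.9162·0.4325 = 265.1959 − 181.4855 = 83.7104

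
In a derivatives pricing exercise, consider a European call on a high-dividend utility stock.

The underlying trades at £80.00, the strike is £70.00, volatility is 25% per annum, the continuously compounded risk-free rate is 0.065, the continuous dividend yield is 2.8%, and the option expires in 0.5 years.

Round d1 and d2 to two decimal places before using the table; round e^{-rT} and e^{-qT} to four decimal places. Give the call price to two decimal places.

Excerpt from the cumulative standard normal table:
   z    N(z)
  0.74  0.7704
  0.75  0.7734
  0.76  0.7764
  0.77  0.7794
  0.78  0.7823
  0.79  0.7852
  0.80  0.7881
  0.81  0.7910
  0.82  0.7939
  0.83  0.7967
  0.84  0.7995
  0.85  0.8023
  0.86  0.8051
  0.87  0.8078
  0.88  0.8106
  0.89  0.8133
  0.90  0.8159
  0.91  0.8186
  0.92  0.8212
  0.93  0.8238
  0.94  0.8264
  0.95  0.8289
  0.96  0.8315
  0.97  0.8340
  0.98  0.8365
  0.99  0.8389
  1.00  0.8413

£12.58

σ√T = 0.25 × 0.7071 = 0.1768
d₁ = [ln(80/70) + (0.065 − 0.028 + 0.25²/2)·0.5] / 0.1768 = [0.1335 + 0.0341] / 0.1768 = 0.9484 → 0.95
d₂ = d₁ − σ√T = 0.9484 − 0.1768 = 0.7716 → 0.77
e^(−qT) = e^(−0.028·0.5) = 0.9861;  e^(−rT) = e^(−0.065·0.5) = 0.9680
N(d₁) = N(0.95) = 0.8289;  N(d₂) = N(0.77) = 0.7794
C = 80·0.9861·0.8289 − 70·0.9680·0.7794 = 65.3903 − 52.8121 = 12.5781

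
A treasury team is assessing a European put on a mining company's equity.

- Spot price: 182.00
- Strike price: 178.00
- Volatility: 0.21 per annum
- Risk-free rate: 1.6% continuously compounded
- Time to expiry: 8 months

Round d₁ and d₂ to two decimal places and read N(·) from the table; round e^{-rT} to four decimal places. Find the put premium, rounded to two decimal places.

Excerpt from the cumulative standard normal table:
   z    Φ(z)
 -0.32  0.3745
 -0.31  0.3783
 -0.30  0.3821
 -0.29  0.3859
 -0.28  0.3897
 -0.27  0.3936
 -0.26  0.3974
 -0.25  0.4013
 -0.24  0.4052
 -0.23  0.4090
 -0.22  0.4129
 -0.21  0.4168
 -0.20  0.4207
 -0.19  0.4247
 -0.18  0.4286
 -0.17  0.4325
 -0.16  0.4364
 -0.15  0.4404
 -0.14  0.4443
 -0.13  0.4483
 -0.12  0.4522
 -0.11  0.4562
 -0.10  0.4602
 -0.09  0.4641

T = 0.6667;  σ√T = 0.1715
d₁ = [ln(182/178) + (0.016 + 0.21²/2)·0.6667] / 0.1715 = [0.0222 + 0.0254] / 0.1715 = 0.2775 → 0.28
d₂ = d₁ − σ√T = 0.2775 − 0.1715 = 0.1061 → 0.11
exp(−rT) = exp(−0.016·0.6667) = 0.9894
N(−d₂) = N(-0.11) = 0.4562;  N(−d₁) = N(-0.28) = 0.3897
P = 178·0.9894·0.4562 − 182·0.3897 = 80.3428 − 70.9254 = 9.4174

9.42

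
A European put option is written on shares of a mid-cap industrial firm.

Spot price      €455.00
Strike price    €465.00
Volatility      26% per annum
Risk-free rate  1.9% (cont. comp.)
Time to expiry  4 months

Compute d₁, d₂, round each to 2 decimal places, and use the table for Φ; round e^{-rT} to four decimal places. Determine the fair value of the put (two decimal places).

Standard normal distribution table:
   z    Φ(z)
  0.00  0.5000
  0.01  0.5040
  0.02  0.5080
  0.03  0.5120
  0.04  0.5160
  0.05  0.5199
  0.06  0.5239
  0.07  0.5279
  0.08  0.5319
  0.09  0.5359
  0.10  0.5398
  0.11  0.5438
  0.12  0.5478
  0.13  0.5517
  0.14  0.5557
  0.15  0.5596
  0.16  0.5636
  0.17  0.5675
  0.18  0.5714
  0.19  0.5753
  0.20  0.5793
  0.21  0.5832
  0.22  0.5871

€31.07

σ√T = 0.26 × 0.5774 = 0.1501
d₁ = [ln(455/465) + (0.019 + 0.26²/2)·0.3333] / 0.1501 = [-0.0217 + 0.0176] / 0.1501 = -0.0276 ⇒ -0.03
d₂ = d₁ − σ√T = -0.0276 − 0.1501 = -0.1777 ⇒ -0.18
e^(−rT) = e^(−0.019·0.3333) = 0.9937
N(−d₂) = N(0.18) = 0.5714;  N(−d₁) = N(0.03) = 0.5120
P = 465·0.9937·0.5714 − 455·0.5120 = 264.0271 − 232.9600 = 31.0671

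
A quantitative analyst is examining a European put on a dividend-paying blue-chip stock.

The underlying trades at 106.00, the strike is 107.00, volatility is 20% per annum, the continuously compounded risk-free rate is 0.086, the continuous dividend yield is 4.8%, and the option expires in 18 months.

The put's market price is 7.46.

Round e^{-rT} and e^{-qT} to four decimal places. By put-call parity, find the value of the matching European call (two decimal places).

exp(−qT) = exp(−0.048·1.5) = 0.9305;  exp(−rT) = exp(−0.086·1.5) = 0.8790
Put-call parity: C − P = S·e^(−qT) − K·e^(−rT) = 106·0.9305 − 107·0.8790 = 98.6330 − 94.0530 = 4.5800
C = P + (C − P) = 7.46 + (4.5800) = 12.0400

12.04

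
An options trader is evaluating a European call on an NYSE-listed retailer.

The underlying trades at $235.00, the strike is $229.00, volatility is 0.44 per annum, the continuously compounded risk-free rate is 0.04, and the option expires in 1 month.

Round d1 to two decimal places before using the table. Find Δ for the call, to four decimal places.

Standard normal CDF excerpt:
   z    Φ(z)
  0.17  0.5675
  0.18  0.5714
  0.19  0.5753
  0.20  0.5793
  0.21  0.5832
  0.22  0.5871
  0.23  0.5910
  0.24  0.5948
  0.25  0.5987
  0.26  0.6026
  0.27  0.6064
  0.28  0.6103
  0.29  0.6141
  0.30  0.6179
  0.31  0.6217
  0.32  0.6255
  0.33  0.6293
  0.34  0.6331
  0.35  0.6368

0.6141

T = 0.08333;  σ√T = 0.1270
d₁ = [ln(235/229) + (0.04 + 0.44²/2)·0.08333] / 0.1270 = [0.0259 + 0.0114] / 0.1270 = 0.2934 ≈ 0.29
N(d₁) = N(0.29) = 0.6141
Δ_call = N(d₁) = 0.6141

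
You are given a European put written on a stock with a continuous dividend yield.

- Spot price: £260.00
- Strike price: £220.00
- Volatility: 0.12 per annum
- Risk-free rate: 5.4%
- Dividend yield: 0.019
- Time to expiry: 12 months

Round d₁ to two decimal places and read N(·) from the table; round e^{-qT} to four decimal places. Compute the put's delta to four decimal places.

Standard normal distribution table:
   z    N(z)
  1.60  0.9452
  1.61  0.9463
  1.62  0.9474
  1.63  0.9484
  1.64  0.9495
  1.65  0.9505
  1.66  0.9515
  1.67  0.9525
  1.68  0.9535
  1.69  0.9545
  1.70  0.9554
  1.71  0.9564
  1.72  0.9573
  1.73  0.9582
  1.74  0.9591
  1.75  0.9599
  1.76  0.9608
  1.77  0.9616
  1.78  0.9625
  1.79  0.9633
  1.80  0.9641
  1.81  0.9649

σ√T = 0.12·√1 = 0.1200
d₁ = [ln(260/220) + (0.054 − 0.019 + ½·0.12²)·1] / (σ√T) = (0.1671 + 0.0422) / 0.1200 = 1.7438 → 1.74
N(d₁) = N(1.74) = 0.9591
Δ_put = e^(−qT)·(N(d₁) − 1) = 0.9812·(0.9591 − 1) = -0.0401

-0.0401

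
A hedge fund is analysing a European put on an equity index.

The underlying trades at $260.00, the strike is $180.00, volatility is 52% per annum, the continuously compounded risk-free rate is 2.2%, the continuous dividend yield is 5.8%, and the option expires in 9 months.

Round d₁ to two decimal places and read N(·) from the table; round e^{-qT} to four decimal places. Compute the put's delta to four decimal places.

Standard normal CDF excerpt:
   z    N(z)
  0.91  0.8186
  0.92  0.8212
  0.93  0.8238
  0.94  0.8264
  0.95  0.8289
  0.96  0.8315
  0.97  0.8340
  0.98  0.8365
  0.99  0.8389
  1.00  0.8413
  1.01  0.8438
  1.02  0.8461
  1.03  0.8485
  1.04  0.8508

-0.1565

σ√T = 0.52 × 0.8660 = 0.4503
d₁ = [ln(260/180) + (0.022 − 0.058 + ½·0.52²)·0.75] / (σ√T) = (0.3677 + 0.0744) / 0.4503 = 0.9818 ⇒ 0.98
N(d₁) = N(0.98) = 0.8365
Δ_put = exp(−qT)·(N(d₁) − 1) = 0.9574·(0.8365 − 1) = -0.1565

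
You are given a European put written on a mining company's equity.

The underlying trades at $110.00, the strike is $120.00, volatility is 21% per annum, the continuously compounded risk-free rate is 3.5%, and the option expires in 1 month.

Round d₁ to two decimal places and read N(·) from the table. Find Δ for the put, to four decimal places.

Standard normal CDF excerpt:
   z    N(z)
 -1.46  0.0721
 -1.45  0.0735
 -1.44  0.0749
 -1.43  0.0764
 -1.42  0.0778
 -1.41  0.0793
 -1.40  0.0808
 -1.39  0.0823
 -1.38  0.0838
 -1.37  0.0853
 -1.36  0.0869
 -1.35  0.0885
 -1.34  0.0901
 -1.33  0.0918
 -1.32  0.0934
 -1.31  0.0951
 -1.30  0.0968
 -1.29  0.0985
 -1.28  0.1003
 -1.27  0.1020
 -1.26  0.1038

T = 0.08333;  σ√T = 0.0606
ln(S/K) + (r + σ²/2)T = ln(110/120) + (0.035 + 0.21²/2)·0.08333 = -0.0870 + 0.0048 = -0.0823
d₁ = -0.0823 / 0.0606 = -1.3569 ≈ -1.36
N(d₁) = N(-1.36) = 0.0869
Δ_put = N(d₁) − 1 = 0.0869 − 1 = -0.9131

-0.9131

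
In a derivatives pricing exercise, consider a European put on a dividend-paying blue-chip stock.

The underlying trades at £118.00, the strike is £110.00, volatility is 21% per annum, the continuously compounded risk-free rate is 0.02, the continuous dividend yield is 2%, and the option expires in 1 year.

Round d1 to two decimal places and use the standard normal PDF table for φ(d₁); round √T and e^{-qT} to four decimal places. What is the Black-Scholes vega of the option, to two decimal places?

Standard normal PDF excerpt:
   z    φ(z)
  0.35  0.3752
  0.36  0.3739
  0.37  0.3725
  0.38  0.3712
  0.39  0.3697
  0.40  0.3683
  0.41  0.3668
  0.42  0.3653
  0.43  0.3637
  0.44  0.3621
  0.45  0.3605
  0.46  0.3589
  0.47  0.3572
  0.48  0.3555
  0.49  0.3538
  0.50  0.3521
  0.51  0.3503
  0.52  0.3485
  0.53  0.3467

41.88

T = 1;  σ√T = 0.2100
d₁ = [ln(118/110) + (0.02 − 0.02 + ½·0.21²)·1] / (σ√T) = (0.0702 + 0.0220) / 0.2100 = 0.4393 ⇒ 0.44
√T = √1 = 1.0000
φ(d₁) = φ(0.44) = 0.3621
e^(−qT) = e^(−0.02·1) = 0.9802
vega = S·e^(−qT)·φ(d₁)·√T = 118·0.9802·0.3621·1.0000 = 41.8818
(Call and put vega coincide under Black-Scholes.)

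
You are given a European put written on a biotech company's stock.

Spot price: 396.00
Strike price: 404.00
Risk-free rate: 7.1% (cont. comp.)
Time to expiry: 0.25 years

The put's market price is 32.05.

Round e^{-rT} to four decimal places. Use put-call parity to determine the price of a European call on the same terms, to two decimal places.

31.16

e^(−rT) = e^(−0.071·0.25) = 0.9824
Put-call parity: C − P = S − K·e^(−rT) = 396 − 404·0.9824 = 396 − 396.8896 = -0.8896
C = P + (C − P) = 32.05 + (-0.8896) = 31.1604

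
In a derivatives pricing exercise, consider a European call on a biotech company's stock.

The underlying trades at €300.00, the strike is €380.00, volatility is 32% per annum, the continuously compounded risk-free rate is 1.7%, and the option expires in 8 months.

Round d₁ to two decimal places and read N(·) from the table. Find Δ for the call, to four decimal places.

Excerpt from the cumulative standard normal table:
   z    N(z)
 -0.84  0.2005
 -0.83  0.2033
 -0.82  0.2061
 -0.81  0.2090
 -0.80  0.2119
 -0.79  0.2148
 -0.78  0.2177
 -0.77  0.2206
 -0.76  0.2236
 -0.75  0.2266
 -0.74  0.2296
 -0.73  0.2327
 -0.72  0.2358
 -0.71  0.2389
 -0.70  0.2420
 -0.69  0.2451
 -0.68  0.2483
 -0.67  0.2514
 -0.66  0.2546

σ√T = 0.32 × 0.8165 = 0.2613
d₁ = [ln(300/380) + (0.017 + 0.32²/2)·0.6667] / 0.2613 = [-0.2364 + 0.0455] / 0.2613 = -0.7307 ⇒ -0.73
N(d₁) = N(-0.73) = 0.2327
Δ_call = N(d₁) = 0.2327

0.2327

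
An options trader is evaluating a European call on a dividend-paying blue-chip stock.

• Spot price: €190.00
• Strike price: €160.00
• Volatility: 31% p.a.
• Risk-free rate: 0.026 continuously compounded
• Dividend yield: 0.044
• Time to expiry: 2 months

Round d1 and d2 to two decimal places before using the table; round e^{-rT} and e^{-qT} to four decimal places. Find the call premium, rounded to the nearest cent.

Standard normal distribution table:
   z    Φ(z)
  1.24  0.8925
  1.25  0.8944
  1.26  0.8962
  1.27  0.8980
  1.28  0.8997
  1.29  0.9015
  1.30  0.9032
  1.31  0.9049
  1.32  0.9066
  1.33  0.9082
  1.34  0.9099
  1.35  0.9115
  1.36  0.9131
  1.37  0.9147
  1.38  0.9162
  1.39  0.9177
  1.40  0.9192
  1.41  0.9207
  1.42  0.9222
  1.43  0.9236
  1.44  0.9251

σ√T = 0.31 × 0.4082 = 0.1266
ln(S/K) + (r − q + σ²/2)T = ln(190/160) + (0.026 − 0.044 + 0.31²/2)·0.1667 = 0.1719 + 0.0050 = 0.1769
d₁ = 0.1769 / 0.1266 = 1.3975 which rounds to 1.40
d₂ = d₁ − σ√T = 1.3975 − 0.1266 = 1.2709 which rounds to 1.27
exp(−qT) = exp(−0.044·0.1667) = 0.9927;  exp(−rT) = exp(−0.026·0.1667) = 0.9957
N(d₁) = N(1.40) = 0.9192;  N(d₂) = N(1.27) = 0.8980
C = 190·0.9927·0.9192 − 160·0.9957·0.8980 = 173.3731 − 143.0622 = 30.3109

€30.31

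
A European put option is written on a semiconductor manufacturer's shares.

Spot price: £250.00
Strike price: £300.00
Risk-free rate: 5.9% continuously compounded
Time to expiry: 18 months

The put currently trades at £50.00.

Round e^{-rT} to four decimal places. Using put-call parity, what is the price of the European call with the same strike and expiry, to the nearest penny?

e^(−rT) = e^(−0.059·1.5) = 0.9153
Put-call parity: C − P = S − K·e^(−rT) = 250 − 300·0.9153 = 250 − 274.5900 = -24.5900
C = P + (C − P) = 50.00 + (-24.5900) = 25.4100

£25.41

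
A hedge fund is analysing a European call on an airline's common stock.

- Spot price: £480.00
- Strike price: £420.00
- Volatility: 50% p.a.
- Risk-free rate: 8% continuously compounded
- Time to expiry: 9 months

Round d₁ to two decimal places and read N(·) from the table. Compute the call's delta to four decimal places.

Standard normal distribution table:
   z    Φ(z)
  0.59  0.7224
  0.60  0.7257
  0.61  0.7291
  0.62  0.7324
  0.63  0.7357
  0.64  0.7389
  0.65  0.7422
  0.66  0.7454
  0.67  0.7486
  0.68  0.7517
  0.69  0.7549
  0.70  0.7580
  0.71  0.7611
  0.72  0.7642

0.7454

σ√T = 0.5·√0.75 = 0.4330
d₁ = [ln(480/420) + (0.08 + ½·0.5²)·0.75] / (σ√T) = (0.1335 + 0.1537) / 0.4330 = 0.6634 ≈ 0.66
N(d₁) = N(0.66) = 0.7454
Δ_call = N(d₁) = 0.7454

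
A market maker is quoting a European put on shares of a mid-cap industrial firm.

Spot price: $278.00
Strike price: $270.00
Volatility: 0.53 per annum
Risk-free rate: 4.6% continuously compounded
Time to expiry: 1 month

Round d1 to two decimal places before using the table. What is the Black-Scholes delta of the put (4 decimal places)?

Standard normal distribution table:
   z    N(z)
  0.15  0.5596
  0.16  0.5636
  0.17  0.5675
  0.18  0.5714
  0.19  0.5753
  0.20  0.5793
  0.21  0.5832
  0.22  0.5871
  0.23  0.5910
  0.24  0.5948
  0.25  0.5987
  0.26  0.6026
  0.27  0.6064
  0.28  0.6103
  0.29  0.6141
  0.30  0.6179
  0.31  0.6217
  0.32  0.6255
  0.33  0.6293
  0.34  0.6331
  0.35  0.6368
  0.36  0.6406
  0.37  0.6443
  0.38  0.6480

T = 0.08333;  σ√T = 0.1530
d₁ = [ln(278/270) + (0.046 + 0.53²/2)·0.08333] / 0.1530 = [0.0292 + 0.0155] / 0.1530 = 0.2924 ⇒ 0.29
N(d₁) = N(0.29) = 0.6141
Δ_put = N(d₁) − 1 = 0.6141 − 1 = -0.3859

-0.3859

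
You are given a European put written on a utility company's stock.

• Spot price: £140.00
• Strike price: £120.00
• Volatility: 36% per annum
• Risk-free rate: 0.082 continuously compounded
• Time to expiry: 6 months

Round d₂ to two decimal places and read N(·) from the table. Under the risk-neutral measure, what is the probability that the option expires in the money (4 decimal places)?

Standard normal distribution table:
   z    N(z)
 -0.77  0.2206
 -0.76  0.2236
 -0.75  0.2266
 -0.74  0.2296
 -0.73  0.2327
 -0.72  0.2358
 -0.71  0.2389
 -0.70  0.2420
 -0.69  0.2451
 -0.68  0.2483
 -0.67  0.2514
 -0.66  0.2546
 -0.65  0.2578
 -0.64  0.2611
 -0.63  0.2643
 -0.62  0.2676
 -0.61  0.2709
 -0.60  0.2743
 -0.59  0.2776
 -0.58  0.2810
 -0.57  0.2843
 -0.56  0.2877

σ√T = 0.36·√0.5 = 0.2546
d₁ = [ln(140/120) + (0.082 + ½·0.36²)·0.5] / (σ√T) = (0.1542 + 0.0734) / 0.2546 = 0.8939 which rounds to 0.89
d₂ = 0.8939 − 0.2546 = 0.6393 which rounds to 0.64
Pr(exercise) under Q = N(−d₂) = N(-0.64) = 0.2611

0.2611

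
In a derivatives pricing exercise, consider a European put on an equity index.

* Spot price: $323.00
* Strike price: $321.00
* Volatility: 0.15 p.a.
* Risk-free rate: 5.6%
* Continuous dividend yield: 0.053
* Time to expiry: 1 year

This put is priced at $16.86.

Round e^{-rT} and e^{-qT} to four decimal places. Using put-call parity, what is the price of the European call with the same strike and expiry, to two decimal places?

$19.69

e^(−qT) = e^(−0.053·1) = 0.9484;  e^(−rT) = e^(−0.056·1) = 0.9455
Put-call parity: C − P = S·e^(−qT) − K·e^(−rT) = 323·0.9484 − 321·0.9455 = 306.3332 − 303.5055 = 2.8277
C = P + (C − P) = 16.86 + (2.8277) = 19.6877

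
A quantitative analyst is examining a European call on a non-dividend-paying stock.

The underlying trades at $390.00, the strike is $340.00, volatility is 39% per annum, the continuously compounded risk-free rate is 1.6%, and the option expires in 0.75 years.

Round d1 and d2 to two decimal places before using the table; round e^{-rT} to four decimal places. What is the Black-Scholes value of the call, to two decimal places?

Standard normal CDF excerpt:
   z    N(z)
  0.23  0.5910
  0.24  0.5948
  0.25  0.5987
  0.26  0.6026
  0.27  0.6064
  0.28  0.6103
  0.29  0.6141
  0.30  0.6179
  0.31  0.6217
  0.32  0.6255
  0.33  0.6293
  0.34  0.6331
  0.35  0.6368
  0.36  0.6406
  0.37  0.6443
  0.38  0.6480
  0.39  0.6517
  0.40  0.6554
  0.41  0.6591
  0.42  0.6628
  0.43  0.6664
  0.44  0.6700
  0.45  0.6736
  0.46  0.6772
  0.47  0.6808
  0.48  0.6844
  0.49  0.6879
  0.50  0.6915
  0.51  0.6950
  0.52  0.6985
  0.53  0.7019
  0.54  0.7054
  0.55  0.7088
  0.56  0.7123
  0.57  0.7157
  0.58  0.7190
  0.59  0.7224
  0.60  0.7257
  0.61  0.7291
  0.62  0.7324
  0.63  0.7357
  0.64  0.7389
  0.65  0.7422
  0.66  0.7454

$80.63

σ√T = 0.39 × 0.8660 = 0.3377
ln(S/K) + (r + σ²/2)T = ln(390/340) + (0.016 + 0.39²/2)·0.75 = 0.1372 + 0.0690 = 0.2062
d₁ = 0.2062 / 0.3377 = 0.6106 → 0.61
d₂ = d₁ − σ√T = 0.6106 − 0.3377 = 0.2729 → 0.27
exp(−rT) = exp(−0.016·0.75) = 0.9881
N(d₁) = N(0.61) = 0.7291;  N(d₂) = N(0.27) = 0.6064
C = 390·0.7291 − 340·0.9881·0.6064 = 284.3490 − 203.7225 = 80.6265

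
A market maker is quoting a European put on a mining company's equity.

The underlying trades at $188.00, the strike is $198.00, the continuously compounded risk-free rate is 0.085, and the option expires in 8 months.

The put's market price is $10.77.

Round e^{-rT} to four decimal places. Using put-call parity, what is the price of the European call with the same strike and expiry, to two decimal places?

e^(−rT) = e^(−0.085·0.6667) = 0.9449
Put-call parity: C − P = S − K·e^(−rT) = 188 − 198·0.9449 = 188 − 187.0902 = 0.9098
C = P + (C − P) = 10.77 + (0.9098) = 11.6798

$11.68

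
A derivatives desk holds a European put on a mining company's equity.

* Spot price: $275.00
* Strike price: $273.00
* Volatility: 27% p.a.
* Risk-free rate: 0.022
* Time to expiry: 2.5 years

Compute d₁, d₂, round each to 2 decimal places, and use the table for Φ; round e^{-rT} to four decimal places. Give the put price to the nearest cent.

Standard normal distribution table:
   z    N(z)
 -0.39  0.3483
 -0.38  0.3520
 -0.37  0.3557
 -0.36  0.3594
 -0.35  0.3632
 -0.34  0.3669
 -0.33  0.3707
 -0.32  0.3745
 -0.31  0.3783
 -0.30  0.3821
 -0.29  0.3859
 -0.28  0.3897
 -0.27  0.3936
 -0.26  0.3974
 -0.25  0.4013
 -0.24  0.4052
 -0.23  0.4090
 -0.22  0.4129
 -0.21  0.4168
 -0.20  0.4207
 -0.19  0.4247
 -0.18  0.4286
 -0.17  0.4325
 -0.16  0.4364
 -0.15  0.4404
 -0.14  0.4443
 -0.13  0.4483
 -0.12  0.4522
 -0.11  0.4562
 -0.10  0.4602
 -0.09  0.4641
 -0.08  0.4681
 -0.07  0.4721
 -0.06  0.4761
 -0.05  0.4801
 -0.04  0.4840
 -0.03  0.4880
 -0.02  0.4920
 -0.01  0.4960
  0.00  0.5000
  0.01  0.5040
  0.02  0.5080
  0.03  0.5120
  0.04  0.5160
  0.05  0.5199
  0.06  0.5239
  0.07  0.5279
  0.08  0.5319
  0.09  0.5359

T = 2.5;  σ√T = 0.4269
ln(S/K) + (r + σ²/2)T = ln(275/273) + (0.022 + 0.27²/2)·2.5 = 0.0073 + 0.1461 = 0.1534
d₁ = 0.1534 / 0.4269 = 0.3594 ⇒ 0.36
d₂ = d₁ − σ√T = 0.3594 − 0.4269 = -0.0675 ⇒ -0.07
e^(−rT) = e^(−0.022·2.5) = 0.9465
N(−d₂) = N(0.07) = 0.5279;  N(−d₁) = N(-0.36) = 0.3594
P = 273·0.9465·0.5279 − 275·0.3594 = 136.4065 − 98.8350 = 37.5715

$37.57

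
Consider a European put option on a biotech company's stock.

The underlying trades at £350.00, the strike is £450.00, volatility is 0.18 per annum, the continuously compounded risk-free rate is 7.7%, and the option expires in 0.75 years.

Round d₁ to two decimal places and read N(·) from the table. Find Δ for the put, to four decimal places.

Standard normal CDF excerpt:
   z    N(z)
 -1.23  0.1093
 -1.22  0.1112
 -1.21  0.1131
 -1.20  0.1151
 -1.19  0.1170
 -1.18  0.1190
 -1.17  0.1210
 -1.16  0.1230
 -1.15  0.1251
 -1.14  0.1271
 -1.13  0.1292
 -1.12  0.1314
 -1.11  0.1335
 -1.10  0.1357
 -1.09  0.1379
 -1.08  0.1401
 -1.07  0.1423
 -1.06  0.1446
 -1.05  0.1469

σ√T = 0.18·√0.75 = 0.1559
d₁ = [ln(350/450) + (0.077 + 0.18²/2)·0.75] / 0.1559 = [-0.2513 + 0.0699] / 0.1559 = -1.1638 ⇒ -1.16
N(d₁) = N(-1.16) = 0.1230
Δ_put = N(d₁) − 1 = 0.1230 − 1 = -0.8770

-0.8770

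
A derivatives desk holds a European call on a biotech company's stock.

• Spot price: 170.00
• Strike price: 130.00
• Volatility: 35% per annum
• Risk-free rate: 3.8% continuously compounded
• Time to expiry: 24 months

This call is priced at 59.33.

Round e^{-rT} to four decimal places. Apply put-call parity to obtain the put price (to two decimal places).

exp(−rT) = exp(−0.038·2) = 0.9268
Put-call parity: C − P = S − K·e^(−rT) = 170 − 130·0.9268 = 170 − 120.4840 = 49.5160
P = C − (C − P) = 59.33 − (49.5160) = 9.8140

9.81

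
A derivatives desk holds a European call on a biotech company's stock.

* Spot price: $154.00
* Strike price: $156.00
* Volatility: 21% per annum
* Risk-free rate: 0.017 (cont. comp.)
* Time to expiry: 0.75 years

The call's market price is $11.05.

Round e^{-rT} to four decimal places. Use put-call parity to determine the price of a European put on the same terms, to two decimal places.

$11.07

e^(−rT) = e^(−0.017·0.75) = 0.9873
Put-call parity: C − P = S − K·e^(−rT) = 154 − 156·0.9873 = 154 − 154.0188 = -0.0188
P = C − (C − P) = 11.05 − (-0.0188) = 11.0688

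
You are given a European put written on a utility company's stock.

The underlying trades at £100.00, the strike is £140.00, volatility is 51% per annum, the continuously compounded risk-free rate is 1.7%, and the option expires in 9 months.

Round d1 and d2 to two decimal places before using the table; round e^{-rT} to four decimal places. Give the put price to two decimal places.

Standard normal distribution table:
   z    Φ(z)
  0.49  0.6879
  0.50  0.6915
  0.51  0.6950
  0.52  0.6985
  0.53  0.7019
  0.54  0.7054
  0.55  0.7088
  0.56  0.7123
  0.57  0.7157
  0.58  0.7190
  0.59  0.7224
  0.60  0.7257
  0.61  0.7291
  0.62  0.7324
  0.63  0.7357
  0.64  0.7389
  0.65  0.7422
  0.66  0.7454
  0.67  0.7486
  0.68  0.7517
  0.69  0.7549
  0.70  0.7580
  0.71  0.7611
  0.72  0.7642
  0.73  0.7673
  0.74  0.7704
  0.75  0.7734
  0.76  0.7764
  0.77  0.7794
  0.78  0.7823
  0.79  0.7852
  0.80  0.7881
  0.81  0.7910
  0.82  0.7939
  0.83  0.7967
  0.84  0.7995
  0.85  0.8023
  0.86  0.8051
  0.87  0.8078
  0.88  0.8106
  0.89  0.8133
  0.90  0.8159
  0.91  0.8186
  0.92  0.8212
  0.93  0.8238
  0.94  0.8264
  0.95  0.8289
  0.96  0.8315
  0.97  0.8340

T = 0.75;  σ√T = 0.4417
d₁ = [ln(100/140) + (0.017 + ½·0.51²)·0.75] / (σ√T) = (-0.3365 + 0.1103) / 0.4417 = -0.5121 which rounds to -0.51
d₂ = -0.5121 − 0.4417 = -0.9538 which rounds to -0.95
e^(−rT) = e^(−0.017·0.75) = 0.9873
P = 140·0.9873·N(0.95) − 100·N(0.51) = 140·0.9873·0.8289 − 100·0.6950 = 114.5722 − 69.5000 = 45.0722

£45.07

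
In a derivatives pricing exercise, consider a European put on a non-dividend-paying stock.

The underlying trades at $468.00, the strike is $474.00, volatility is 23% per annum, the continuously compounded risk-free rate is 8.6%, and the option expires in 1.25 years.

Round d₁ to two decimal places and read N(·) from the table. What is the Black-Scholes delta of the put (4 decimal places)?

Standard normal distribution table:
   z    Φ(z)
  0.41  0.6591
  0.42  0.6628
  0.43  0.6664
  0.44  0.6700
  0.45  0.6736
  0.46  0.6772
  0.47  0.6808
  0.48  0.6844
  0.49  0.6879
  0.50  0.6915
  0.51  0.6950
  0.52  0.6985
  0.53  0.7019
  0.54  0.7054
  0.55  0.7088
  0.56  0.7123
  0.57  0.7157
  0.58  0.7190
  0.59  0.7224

-0.3085

σ√T = 0.23 × 1.1180 = 0.2571
d₁ = [ln(468/474) + (0.086 + ½·0.23²)·1.25] / (σ√T) = (-0.0127 + 0.1406) / 0.2571 = 0.4971 ⇒ 0.50
N(d₁) = N(0.50) = 0.6915
Δ_put = N(d₁) − 1 = 0.6915 − 1 = -0.3085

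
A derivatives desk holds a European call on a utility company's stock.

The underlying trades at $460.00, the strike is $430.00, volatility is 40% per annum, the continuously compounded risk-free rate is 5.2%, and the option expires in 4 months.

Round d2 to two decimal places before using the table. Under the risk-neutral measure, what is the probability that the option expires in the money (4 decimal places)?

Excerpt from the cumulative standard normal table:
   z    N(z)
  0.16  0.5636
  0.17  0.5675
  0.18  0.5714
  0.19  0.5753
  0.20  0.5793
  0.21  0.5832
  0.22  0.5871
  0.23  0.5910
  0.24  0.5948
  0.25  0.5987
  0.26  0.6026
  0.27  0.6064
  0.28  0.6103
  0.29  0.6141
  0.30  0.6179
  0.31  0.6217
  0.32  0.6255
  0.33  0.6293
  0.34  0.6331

0.5987

T = 0.3333;  σ√T = 0.2309
d₁ = [ln(460/430) + (0.052 + 0.4²/2)·0.3333] / 0.2309 = [0.0674 + 0.0440] / 0.2309 = 0.4826 ≈ 0.48
d₂ = d₁ − σ√T = 0.4826 − 0.2309 = 0.2516 ≈ 0.25
Risk-neutral Pr[S_T > K] = N(d₂) = N(0.25) = 0.5987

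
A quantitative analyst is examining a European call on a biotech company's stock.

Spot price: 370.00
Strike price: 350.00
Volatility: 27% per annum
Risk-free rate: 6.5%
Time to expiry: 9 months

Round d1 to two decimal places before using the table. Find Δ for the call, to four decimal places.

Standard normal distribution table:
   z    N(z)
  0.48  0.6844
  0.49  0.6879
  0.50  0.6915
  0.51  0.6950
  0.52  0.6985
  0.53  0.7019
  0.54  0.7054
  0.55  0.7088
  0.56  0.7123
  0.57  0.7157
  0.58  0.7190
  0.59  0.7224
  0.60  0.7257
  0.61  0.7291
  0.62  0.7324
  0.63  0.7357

0.7123

σ√T = 0.27 × 0.8660 = 0.2338
d₁ = [ln(370/350) + (0.065 + 0.27²/2)·0.75] / 0.2338 = [0.0556 + 0.0761] / 0.2338 = 0.5631 ≈ 0.56
N(d₁) = N(0.56) = 0.7123
Δ_call = N(d₁) = 0.7123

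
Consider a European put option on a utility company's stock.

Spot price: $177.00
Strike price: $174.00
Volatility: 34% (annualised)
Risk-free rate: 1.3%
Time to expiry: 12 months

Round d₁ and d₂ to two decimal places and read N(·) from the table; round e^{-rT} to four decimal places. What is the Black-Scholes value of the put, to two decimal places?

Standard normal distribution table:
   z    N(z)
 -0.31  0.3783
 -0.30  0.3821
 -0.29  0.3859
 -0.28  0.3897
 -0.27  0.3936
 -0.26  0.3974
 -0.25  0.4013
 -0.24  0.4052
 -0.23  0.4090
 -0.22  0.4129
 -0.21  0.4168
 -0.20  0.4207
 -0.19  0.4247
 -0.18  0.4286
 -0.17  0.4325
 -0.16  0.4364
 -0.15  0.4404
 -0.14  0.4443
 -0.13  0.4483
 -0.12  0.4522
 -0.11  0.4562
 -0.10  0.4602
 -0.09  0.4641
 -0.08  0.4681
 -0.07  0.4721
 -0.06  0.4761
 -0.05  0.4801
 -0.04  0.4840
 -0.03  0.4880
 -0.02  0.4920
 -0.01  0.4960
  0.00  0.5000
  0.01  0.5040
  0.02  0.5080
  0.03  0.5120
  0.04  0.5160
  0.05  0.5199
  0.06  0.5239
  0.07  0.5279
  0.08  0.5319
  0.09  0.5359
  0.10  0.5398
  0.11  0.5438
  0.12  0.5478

$21.02

σ√T = 0.34·√1 = 0.3400
d₁ = [ln(177/174) + (0.013 + ½·0.34²)·1] / (σ√T) = (0.0171 + 0.0708) / 0.3400 = 0.2585 → 0.26
d₂ = 0.2585 − 0.3400 = -0.0815 → -0.08
exp(−rT) = exp(−0.013·1) = 0.9871
N(−d₂) = N(0.08) = 0.5319;  N(−d₁) = N(-0.26) = 0.3974
P = 174·0.9871·0.5319 − 177·0.3974 = 91.3567 − 70.3398 = 21.0169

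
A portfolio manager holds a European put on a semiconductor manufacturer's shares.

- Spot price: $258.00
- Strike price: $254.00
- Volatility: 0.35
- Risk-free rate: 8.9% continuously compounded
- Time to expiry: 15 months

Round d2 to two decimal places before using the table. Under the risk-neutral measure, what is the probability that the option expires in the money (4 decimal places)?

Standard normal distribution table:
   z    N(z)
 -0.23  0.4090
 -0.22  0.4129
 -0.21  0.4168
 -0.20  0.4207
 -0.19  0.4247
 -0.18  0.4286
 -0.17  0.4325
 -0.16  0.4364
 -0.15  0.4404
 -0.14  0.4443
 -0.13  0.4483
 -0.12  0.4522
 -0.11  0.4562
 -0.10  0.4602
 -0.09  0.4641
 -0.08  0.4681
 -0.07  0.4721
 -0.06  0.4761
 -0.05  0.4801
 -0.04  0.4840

0.4483

T = 1.25;  σ√T = 0.3913
ln(S/K) + (r + σ²/2)T = ln(258/254) + (0.089 + 0.35²/2)·1.25 = 0.0156 + 0.1878 = 0.2034
d₁ = 0.2034 / 0.3913 = 0.5199 which rounds to 0.52
d₂ = d₁ − σ√T = 0.5199 − 0.3913 = 0.1286 which rounds to 0.13
Pr(exercise) under Q = N(−d₂) = N(-0.13) = 0.4483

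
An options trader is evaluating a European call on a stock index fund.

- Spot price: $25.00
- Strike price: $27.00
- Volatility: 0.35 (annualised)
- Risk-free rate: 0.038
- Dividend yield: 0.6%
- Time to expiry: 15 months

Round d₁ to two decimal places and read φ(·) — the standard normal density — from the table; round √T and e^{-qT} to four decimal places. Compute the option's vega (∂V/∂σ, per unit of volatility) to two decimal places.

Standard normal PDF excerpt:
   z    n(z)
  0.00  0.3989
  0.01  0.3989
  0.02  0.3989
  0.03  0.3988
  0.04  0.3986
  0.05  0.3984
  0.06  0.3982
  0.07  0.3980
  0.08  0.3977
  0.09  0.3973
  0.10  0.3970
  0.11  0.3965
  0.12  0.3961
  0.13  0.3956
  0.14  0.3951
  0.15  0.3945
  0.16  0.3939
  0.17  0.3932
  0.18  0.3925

11.01

T = 1.25;  σ√T = 0.3913
ln(S/K) + (r − q + σ²/2)T = ln(25/27) + (0.038 − 0.006 + 0.35²/2)·1.25 = -0.0770 + 0.1166 = 0.0396
d₁ = 0.0396 / 0.3913 = 0.1012 ⇒ 0.10
√T = √1.25 = 1.1180
φ(d₁) = φ(0.10) = 0.3970
exp(−qT) = exp(−0.006·1.25) = 0.9925
vega = S·exp(−qT)·φ(d₁)·√T = 25·0.9925·0.3970·1.1180 = 11.0129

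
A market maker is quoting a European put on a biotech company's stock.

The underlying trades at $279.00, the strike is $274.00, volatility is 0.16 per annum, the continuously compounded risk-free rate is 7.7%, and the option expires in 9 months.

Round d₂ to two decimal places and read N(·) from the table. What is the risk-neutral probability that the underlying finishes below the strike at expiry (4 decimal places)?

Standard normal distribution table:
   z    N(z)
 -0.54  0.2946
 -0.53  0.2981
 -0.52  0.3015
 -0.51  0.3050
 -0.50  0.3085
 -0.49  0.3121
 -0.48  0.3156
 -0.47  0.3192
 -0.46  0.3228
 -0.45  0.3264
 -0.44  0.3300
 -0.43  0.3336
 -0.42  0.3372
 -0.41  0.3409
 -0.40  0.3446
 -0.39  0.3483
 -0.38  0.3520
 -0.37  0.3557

0.3156

σ√T = 0.16·√0.75 = 0.1386
d₁ = [ln(279/274) + (0.077 + 0.16²/2)·0.75] / 0.1386 = [0.0181 + 0.0674] / 0.1386 = 0.6166 ⇒ 0.62
d₂ = d₁ − σ√T = 0.6166 − 0.1386 = 0.4780 ⇒ 0.48
Risk-neutral Pr[S_T < K] = N(−d₂) = N(-0.48) = 0.3156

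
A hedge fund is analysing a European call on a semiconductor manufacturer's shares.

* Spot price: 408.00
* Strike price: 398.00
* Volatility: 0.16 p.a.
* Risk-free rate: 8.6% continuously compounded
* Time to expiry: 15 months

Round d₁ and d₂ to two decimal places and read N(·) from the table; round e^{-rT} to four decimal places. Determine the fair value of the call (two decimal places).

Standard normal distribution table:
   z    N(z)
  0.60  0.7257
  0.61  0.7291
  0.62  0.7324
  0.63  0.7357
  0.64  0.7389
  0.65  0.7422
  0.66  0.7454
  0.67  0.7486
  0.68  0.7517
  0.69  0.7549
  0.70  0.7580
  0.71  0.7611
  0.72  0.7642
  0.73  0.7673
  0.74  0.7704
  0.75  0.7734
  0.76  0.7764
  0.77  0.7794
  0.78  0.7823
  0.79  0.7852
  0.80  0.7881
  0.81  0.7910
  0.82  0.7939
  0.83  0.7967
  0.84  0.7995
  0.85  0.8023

59.76

σ√T = 0.16·√1.25 = 0.1789
d₁ = [ln(408/398) + (0.086 + 0.16²/2)·1.25] / 0.1789 = [0.0248 + 0.1235] / 0.1789 = 0.8291 → 0.83
d₂ = d₁ − σ√T = 0.8291 − 0.1789 = 0.6502 → 0.65
e^(−rT) = e^(−0.086·1.25) = 0.8981
N(d₁) = N(0.83) = 0.7967;  N(d₂) = N(0.65) = 0.7422
C = 408·0.7967 − 398·0.8981·0.7422 = 325.0536 − 265.2948 = 59.7588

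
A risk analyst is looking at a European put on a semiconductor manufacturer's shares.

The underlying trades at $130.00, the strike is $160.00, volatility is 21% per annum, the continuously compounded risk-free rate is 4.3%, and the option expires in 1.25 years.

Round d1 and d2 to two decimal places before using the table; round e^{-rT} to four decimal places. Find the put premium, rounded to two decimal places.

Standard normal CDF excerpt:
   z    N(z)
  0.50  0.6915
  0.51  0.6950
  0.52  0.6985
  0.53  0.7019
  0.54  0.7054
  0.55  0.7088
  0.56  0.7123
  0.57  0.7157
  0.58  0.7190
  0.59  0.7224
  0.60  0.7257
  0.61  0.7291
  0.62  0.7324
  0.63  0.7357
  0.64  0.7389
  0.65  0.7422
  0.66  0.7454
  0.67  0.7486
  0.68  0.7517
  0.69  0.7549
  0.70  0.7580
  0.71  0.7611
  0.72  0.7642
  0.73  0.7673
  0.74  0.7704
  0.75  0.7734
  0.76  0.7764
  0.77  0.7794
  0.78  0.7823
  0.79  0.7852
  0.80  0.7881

$26.48

σ√T = 0.21·√1.25 = 0.2348
ln(S/K) + (r + σ²/2)T = ln(130/160) + (0.043 + 0.21²/2)·1.25 = -0.2076 + 0.0813 = -0.1263
d₁ = -0.1263 / 0.2348 = -0.5380 ⇒ -0.54
d₂ = d₁ − σ√T = -0.5380 − 0.2348 = -0.7728 ⇒ -0.77
e^(−rT) = e^(−0.043·1.25) = 0.9477
N(−d₂) = N(0.77) = 0.7794;  N(−d₁) = N(0.54) = 0.7054
P = 160·0.9477·0.7794 − 130·0.7054 = 118.1820 − 91.7020 = 26.4800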